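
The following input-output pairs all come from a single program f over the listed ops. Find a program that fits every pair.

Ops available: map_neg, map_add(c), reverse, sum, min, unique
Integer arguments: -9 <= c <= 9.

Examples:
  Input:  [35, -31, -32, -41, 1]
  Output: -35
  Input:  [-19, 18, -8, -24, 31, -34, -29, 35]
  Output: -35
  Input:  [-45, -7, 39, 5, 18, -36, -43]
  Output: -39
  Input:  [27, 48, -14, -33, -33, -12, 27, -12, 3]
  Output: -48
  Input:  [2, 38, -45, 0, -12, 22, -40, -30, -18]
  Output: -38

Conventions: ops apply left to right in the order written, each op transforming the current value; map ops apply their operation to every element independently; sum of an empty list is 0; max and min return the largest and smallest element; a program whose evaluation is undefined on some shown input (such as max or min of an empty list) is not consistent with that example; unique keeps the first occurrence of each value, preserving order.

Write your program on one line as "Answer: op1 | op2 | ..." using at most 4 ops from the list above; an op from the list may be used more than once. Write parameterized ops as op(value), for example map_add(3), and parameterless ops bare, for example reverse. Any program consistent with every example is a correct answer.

map_neg | unique | min

Check, running the answer program on each example:
  [35, -31, -32, -41, 1] -> [-35, 31, 32, 41, -1] -> [-35, 31, 32, 41, -1] -> -35
  [-19, 18, -8, -24, 31, -34, -29, 35] -> [19, -18, 8, 24, -31, 34, 29, -35] -> [19, -18, 8, 24, -31, 34, 29, -35] -> -35
  [-45, -7, 39, 5, 18, -36, -43] -> [45, 7, -39, -5, -18, 36, 43] -> [45, 7, -39, -5, -18, 36, 43] -> -39
  [27, 48, -14, -33, -33, -12, 27, -12, 3] -> [-27, -48, 14, 33, 33, 12, -27, 12, -3] -> [-27, -48, 14, 33, 12, -3] -> -48
  [2, 38, -45, 0, -12, 22, -40, -30, -18] -> [-2, -38, 45, 0, 12, -22, 40, 30, 18] -> [-2, -38, 45, 0, 12, -22, 40, 30, 18] -> -38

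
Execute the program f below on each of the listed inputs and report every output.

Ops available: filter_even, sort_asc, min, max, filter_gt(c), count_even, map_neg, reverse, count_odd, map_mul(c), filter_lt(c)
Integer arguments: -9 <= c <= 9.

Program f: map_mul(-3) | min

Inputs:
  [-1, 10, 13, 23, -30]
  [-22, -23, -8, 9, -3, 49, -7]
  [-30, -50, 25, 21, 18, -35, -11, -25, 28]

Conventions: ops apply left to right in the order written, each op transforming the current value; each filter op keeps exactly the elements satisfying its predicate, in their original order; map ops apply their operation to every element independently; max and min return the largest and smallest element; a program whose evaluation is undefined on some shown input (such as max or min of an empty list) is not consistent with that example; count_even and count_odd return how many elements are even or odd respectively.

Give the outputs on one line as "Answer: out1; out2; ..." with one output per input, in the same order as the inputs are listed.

Execution, op by op:
  [-1, 10, 13, 23, -30] -> [3, -30, -39, -69, 90] -> -69
  [-22, -23, -8, 9, -3, 49, -7] -> [66, 69, 24, -27, 9, -147, 21] -> -147
  [-30, -50, 25, 21, 18, -35, -11, -25, 28] -> [90, 150, -75, -63, -54, 105, 33, 75, -84] -> -84

-69; -147; -84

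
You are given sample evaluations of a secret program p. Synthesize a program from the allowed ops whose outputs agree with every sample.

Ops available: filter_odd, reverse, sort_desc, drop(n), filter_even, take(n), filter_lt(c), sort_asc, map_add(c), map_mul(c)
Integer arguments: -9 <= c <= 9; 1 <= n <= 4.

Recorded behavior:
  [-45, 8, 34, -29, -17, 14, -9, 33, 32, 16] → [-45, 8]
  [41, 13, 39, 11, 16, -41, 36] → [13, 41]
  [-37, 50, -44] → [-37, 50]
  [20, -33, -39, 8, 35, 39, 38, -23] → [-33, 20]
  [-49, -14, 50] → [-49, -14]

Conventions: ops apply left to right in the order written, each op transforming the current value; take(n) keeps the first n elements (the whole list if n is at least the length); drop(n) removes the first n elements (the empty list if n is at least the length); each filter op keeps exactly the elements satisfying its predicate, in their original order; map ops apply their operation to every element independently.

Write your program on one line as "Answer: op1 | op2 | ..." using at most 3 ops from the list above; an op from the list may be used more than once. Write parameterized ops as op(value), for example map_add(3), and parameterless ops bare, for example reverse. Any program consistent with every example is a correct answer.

take(2) | sort_desc | reverse

Check, running the answer program on each example:
  [-45, 8, 34, -29, -17, 14, -9, 33, 32, 16] -> [-45, 8] -> [8, -45] -> [-45, 8]
  [41, 13, 39, 11, 16, -41, 36] -> [41, 13] -> [41, 13] -> [13, 41]
  [-37, 50, -44] -> [-37, 50] -> [50, -37] -> [-37, 50]
  [20, -33, -39, 8, 35, 39, 38, -23] -> [20, -33] -> [20, -33] -> [-33, 20]
  [-49, -14, 50] -> [-49, -14] -> [-14, -49] -> [-49, -14]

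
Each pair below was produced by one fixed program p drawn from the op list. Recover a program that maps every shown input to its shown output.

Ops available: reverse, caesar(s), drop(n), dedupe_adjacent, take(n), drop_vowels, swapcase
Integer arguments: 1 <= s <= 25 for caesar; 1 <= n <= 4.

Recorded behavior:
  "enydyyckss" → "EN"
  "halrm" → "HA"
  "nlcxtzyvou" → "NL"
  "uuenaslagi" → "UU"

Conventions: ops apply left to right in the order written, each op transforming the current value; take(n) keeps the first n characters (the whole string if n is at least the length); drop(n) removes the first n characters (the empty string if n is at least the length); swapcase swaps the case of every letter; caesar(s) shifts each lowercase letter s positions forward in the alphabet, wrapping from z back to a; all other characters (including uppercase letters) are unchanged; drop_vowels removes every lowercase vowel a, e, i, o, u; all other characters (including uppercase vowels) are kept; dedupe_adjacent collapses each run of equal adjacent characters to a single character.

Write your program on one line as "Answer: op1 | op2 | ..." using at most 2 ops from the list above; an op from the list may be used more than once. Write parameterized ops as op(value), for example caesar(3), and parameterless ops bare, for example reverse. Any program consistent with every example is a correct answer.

swapcase | take(2)

Check, running the answer program on each example:
  "enydyyckss" -> "ENYDYYCKSS" -> "EN"
  "halrm" -> "HALRM" -> "HA"
  "nlcxtzyvou" -> "NLCXTZYVOU" -> "NL"
  "uuenaslagi" -> "UUENASLAGI" -> "UU"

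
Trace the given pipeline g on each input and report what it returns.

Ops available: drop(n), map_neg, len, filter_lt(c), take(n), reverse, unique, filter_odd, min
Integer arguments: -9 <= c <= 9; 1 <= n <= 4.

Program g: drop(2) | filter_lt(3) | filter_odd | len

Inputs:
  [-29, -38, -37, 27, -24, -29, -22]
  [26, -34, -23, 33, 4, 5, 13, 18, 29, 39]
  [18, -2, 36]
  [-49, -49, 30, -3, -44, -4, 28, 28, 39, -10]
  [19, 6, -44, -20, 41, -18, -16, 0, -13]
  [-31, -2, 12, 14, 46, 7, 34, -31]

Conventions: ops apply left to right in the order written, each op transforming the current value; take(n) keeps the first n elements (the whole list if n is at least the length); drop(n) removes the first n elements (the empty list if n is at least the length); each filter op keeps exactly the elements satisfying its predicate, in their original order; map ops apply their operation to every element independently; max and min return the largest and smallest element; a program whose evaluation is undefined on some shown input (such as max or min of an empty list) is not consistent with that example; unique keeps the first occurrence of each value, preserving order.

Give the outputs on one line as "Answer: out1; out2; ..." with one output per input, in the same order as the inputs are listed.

Execution, op by op:
  [-29, -38, -37, 27, -24, -29, -22] -> [-37, 27, -24, -29, -22] -> [-37, -24, -29, -22] -> [-37, -29] -> 2
  [26, -34, -23, 33, 4, 5, 13, 18, 29, 39] -> [-23, 33, 4, 5, 13, 18, 29, 39] -> [-23] -> [-23] -> 1
  [18, -2, 36] -> [36] -> [] -> [] -> 0
  [-49, -49, 30, -3, -44, -4, 28, 28, 39, -10] -> [30, -3, -44, -4, 28, 28, 39, -10] -> [-3, -44, -4, -10] -> [-3] -> 1
  [19, 6, -44, -20, 41, -18, -16, 0, -13] -> [-44, -20, 41, -18, -16, 0, -13] -> [-44, -20, -18, -16, 0, -13] -> [-13] -> 1
  [-31, -2, 12, 14, 46, 7, 34, -31] -> [12, 14, 46, 7, 34, -31] -> [-31] -> [-31] -> 1

2; 1; 0; 1; 1; 1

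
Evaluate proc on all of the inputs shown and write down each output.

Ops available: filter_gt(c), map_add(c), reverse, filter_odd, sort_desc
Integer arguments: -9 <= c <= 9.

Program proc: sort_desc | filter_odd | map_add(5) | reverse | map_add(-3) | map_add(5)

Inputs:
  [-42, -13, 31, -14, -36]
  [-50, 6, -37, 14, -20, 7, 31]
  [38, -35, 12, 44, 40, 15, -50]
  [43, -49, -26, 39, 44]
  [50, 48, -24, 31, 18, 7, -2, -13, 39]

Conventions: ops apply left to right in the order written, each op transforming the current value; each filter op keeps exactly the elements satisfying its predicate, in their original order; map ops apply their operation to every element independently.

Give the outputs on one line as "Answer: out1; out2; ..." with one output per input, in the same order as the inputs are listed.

[-6, 38]; [-30, 14, 38]; [-28, 22]; [-42, 46, 50]; [-6, 14, 38, 46]

Execution, op by op:
  [-42, -13, 31, -14, -36] -> [31, -13, -14, -36, -42] -> [31, -13] -> [36, -8] -> [-8, 36] -> [-11, 33] -> [-6, 38]
  [-50, 6, -37, 14, -20, 7, 31] -> [31, 14, 7, 6, -20, -37, -50] -> [31, 7, -37] -> [36, 12, -32] -> [-32, 12, 36] -> [-35, 9, 33] -> [-30, 14, 38]
  [38, -35, 12, 44, 40, 15, -50] -> [44, 40, 38, 15, 12, -35, -50] -> [15, -35] -> [20, -30] -> [-30, 20] -> [-33, 17] -> [-28, 22]
  [43, -49, -26, 39, 44] -> [44, 43, 39, -26, -49] -> [43, 39, -49] -> [48, 44, -44] -> [-44, 44, 48] -> [-47, 41, 45] -> [-42, 46, 50]
  [50, 48, -24, 31, 18, 7, -2, -13, 39] -> [50, 48, 39, 31, 18, 7, -2, -13, -24] -> [39, 31, 7, -13] -> [44, 36, 12, -8] -> [-8, 12, 36, 44] -> [-11, 9, 33, 41] -> [-6, 14, 38, 46]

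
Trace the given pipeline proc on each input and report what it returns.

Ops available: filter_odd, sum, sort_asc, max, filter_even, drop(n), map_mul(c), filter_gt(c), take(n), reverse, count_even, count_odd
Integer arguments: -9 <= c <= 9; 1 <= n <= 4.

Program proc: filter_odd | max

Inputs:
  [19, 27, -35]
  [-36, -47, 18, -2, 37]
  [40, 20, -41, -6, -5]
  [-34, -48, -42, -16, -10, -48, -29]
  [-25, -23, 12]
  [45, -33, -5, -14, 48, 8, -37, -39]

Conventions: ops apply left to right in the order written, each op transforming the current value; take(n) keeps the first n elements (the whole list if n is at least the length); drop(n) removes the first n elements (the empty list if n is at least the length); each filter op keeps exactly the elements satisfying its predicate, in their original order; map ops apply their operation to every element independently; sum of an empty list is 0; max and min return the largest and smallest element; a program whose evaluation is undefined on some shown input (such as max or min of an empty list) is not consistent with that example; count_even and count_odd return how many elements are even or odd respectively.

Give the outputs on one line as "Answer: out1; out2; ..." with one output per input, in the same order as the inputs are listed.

27; 37; -5; -29; -23; 45

Execution, op by op:
  [19, 27, -35] -> [19, 27, -35] -> 27
  [-36, -47, 18, -2, 37] -> [-47, 37] -> 37
  [40, 20, -41, -6, -5] -> [-41, -5] -> -5
  [-34, -48, -42, -16, -10, -48, -29] -> [-29] -> -29
  [-25, -23, 12] -> [-25, -23] -> -23
  [45, -33, -5, -14, 48, 8, -37, -39] -> [45, -33, -5, -37, -39] -> 45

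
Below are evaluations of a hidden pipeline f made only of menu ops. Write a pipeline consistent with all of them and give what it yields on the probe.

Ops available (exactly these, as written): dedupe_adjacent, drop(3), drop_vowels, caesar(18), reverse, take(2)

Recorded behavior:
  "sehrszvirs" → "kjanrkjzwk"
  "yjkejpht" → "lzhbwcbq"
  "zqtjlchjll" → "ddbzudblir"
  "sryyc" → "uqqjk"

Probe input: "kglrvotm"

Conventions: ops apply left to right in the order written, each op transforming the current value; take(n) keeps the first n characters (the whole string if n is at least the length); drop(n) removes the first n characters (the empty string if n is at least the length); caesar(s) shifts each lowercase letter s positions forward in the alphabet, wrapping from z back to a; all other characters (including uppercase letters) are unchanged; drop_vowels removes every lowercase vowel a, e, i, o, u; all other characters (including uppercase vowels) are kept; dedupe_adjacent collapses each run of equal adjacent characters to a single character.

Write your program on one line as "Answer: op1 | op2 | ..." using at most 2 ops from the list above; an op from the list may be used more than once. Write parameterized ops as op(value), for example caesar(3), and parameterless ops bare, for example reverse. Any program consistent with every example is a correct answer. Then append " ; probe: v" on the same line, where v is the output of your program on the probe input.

reverse | caesar(18) ; probe: "elgnjdyc"

Check, running the answer program on each example:
  "sehrszvirs" -> "srivzsrhes" -> "kjanrkjzwk"
  "yjkejpht" -> "thpjekjy" -> "lzhbwcbq"
  "zqtjlchjll" -> "lljhcljtqz" -> "ddbzudblir"
  "sryyc" -> "cyyrs" -> "uqqjk"
  probe: "kglrvotm" -> "mtovrlgk" -> "elgnjdyc"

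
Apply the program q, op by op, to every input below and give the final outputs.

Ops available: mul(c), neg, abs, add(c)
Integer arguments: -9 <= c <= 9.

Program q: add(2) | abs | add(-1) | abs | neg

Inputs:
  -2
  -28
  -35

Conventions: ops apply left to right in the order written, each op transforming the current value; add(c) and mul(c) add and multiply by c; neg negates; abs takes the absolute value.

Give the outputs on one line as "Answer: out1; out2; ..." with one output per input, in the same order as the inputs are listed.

-1; -25; -32

Execution, op by op:
  -2 -> 0 -> 0 -> -1 -> 1 -> -1
  -28 -> -26 -> 26 -> 25 -> 25 -> -25
  -35 -> -33 -> 33 -> 32 -> 32 -> -32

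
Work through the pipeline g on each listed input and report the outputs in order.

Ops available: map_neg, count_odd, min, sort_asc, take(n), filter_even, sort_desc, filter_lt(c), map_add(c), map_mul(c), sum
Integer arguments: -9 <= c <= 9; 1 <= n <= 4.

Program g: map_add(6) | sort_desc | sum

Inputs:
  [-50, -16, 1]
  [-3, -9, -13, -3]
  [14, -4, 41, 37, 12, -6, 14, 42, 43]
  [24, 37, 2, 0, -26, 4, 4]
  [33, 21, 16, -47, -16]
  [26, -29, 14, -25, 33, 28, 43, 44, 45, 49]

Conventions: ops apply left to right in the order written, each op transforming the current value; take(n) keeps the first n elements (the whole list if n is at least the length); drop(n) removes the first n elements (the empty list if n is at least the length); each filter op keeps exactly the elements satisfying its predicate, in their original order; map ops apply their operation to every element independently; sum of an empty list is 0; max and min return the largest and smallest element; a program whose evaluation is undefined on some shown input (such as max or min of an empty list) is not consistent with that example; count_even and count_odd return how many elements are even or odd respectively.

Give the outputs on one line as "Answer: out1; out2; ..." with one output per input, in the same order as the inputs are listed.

-47; -4; 247; 87; 37; 288

Execution, op by op:
  [-50, -16, 1] -> [-44, -10, 7] -> [7, -10, -44] -> -47
  [-3, -9, -13, -3] -> [3, -3, -7, 3] -> [3, 3, -3, -7] -> -4
  [14, -4, 41, 37, 12, -6, 14, 42, 43] -> [20, 2, 47, 43, 18, 0, 20, 48, 49] -> [49, 48, 47, 43, 20, 20, 18, 2, 0] -> 247
  [24, 37, 2, 0, -26, 4, 4] -> [30, 43, 8, 6, -20, 10, 10] -> [43, 30, 10, 10, 8, 6, -20] -> 87
  [33, 21, 16, -47, -16] -> [39, 27, 22, -41, -10] -> [39, 27, 22, -10, -41] -> 37
  [26, -29, 14, -25, 33, 28, 43, 44, 45, 49] -> [32, -23, 20, -19, 39, 34, 49, 50, 51, 55] -> [55, 51, 50, 49, 39, 34, 32, 20, -19, -23] -> 288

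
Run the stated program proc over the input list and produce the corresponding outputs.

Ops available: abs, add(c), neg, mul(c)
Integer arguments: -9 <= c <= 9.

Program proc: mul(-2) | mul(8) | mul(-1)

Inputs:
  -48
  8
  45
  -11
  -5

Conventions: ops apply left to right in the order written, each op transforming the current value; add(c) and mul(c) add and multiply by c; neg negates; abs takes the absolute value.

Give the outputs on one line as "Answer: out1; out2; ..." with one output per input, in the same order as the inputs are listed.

Execution, op by op:
  -48 -> 96 -> 768 -> -768
  8 -> -16 -> -128 -> 128
  45 -> -90 -> -720 -> 720
  -11 -> 22 -> 176 -> -176
  -5 -> 10 -> 80 -> -80

-768; 128; 720; -176; -80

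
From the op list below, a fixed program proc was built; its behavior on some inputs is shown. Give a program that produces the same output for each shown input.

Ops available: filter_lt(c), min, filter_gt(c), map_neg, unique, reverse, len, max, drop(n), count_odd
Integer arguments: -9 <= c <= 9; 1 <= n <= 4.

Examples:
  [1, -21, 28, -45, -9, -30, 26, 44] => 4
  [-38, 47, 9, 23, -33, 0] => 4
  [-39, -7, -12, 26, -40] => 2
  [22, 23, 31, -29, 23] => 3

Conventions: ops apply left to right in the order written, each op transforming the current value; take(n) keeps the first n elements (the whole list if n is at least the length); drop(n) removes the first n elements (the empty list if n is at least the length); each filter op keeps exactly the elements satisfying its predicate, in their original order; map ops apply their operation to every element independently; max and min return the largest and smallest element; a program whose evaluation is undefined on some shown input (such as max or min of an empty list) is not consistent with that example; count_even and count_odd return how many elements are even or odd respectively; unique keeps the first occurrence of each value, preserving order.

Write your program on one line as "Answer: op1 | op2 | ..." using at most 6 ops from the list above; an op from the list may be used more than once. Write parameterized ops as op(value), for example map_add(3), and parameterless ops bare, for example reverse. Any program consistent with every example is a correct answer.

reverse | unique | map_neg | reverse | count_odd

Check, running the answer program on each example:
  [1, -21, 28, -45, -9, -30, 26, 44] -> [44, 26, -30, -9, -45, 28, -21, 1] -> [44, 26, -30, -9, -45, 28, -21, 1] -> [-44, -26, 30, 9, 45, -28, 21, -1] -> [-1, 21, -28, 45, 9, 30, -26, -44] -> 4
  [-38, 47, 9, 23, -33, 0] -> [0, -33, 23, 9, 47, -38] -> [0, -33, 23, 9, 47, -38] -> [0, 33, -23, -9, -47, 38] -> [38, -47, -9, -23, 33, 0] -> 4
  [-39, -7, -12, 26, -40] -> [-40, 26, -12, -7, -39] -> [-40, 26, -12, -7, -39] -> [40, -26, 12, 7, 39] -> [39, 7, 12, -26, 40] -> 2
  [22, 23, 31, -29, 23] -> [23, -29, 31, 23, 22] -> [23, -29, 31, 22] -> [-23, 29, -31, -22] -> [-22, -31, 29, -23] -> 3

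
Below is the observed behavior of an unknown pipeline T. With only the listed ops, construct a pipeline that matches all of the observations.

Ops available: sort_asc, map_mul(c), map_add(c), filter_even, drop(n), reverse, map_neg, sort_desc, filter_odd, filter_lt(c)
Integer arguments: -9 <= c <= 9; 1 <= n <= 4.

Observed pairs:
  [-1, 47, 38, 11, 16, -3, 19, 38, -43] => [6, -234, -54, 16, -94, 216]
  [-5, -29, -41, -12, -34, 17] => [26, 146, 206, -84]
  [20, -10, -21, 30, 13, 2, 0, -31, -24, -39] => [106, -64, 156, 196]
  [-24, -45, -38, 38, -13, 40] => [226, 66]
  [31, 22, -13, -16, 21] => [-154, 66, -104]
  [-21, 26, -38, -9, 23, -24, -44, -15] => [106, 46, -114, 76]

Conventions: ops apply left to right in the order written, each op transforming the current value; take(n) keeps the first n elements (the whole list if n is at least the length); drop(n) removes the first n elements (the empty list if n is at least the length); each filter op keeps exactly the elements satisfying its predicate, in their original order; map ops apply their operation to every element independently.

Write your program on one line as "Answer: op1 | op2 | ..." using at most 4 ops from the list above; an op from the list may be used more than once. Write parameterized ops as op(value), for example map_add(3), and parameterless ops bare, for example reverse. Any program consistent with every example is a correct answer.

map_neg | map_mul(5) | map_add(1) | filter_even

Check, running the answer program on each example:
  [-1, 47, 38, 11, 16, -3, 19, 38, -43] -> [1, -47, -38, -11, -16, 3, -19, -38, 43] -> [5, -235, -190, -55, -80, 15, -95, -190, 215] -> [6, -234, -189, -54, -79, 16, -94, -189, 216] -> [6, -234, -54, 16, -94, 216]
  [-5, -29, -41, -12, -34, 17] -> [5, 29, 41, 12, 34, -17] -> [25, 145, 205, 60, 170, -85] -> [26, 146, 206, 61, 171, -84] -> [26, 146, 206, -84]
  [20, -10, -21, 30, 13, 2, 0, -31, -24, -39] -> [-20, 10, 21, -30, -13, -2, 0, 31, 24, 39] -> [-100, 50, 105, -150, -65, -10, 0, 155, 120, 195] -> [-99, 51, 106, -149, -64, -9, 1, 156, 121, 196] -> [106, -64, 156, 196]
  [-24, -45, -38, 38, -13, 40] -> [24, 45, 38, -38, 13, -40] -> [120, 225, 190, -190, 65, -200] -> [121, 226, 191, -189, 66, -199] -> [226, 66]
  [31, 22, -13, -16, 21] -> [-31, -22, 13, 16, -21] -> [-155, -110, 65, 80, -105] -> [-154, -109, 66, 81, -104] -> [-154, 66, -104]
  [-21, 26, -38, -9, 23, -24, -44, -15] -> [21, -26, 38, 9, -23, 24, 44, 15] -> [105, -130, 190, 45, -115, 120, 220, 75] -> [106, -129, 191, 46, -114, 121, 221, 76] -> [106, 46, -114, 76]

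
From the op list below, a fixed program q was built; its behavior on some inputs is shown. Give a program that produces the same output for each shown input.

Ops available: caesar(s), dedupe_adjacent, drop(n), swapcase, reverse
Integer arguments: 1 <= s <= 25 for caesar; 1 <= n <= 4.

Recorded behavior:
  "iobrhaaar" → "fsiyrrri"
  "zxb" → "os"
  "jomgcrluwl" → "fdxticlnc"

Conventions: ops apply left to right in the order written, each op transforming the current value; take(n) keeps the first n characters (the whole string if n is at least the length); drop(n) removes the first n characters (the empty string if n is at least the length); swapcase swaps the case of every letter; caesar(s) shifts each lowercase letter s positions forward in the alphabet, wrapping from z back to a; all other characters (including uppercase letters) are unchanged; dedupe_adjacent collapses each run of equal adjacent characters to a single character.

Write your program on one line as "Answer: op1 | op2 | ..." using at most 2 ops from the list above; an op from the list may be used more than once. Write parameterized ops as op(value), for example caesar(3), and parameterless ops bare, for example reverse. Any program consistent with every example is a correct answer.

drop(1) | caesar(17)

Check, running the answer program on each example:
  "iobrhaaar" -> "obrhaaar" -> "fsiyrrri"
  "zxb" -> "xb" -> "os"
  "jomgcrluwl" -> "omgcrluwl" -> "fdxticlnc"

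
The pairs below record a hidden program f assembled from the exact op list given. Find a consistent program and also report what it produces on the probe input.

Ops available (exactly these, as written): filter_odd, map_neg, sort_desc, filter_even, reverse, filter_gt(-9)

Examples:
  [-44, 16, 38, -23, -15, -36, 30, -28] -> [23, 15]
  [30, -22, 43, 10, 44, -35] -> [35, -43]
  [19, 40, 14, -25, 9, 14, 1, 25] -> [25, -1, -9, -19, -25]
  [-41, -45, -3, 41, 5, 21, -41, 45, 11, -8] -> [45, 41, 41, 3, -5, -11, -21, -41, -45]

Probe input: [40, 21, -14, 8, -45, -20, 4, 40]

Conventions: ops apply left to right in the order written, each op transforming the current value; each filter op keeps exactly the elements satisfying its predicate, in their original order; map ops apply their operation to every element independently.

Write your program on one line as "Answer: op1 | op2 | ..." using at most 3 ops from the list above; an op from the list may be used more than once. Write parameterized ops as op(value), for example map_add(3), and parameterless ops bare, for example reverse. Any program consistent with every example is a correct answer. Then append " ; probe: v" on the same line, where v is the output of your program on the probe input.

map_neg | sort_desc | filter_odd ; probe: [45, -21]

Check, running the answer program on each example:
  [-44, 16, 38, -23, -15, -36, 30, -28] -> [44, -16, -38, 23, 15, 36, -30, 28] -> [44, 36, 28, 23, 15, -16, -30, -38] -> [23, 15]
  [30, -22, 43, 10, 44, -35] -> [-30, 22, -43, -10, -44, 35] -> [35, 22, -10, -30, -43, -44] -> [35, -43]
  [19, 40, 14, -25, 9, 14, 1, 25] -> [-19, -40, -14, 25, -9, -14, -1, -25] -> [25, -1, -9, -14, -14, -19, -25, -40] -> [25, -1, -9, -19, -25]
  [-41, -45, -3, 41, 5, 21, -41, 45, 11, -8] -> [41, 45, 3, -41, -5, -21, 41, -45, -11, 8] -> [45, 41, 41, 8, 3, -5, -11, -21, -41, -45] -> [45, 41, 41, 3, -5, -11, -21, -41, -45]
  probe: [40, 21, -14, 8, -45, -20, 4, 40] -> [-40, -21, 14, -8, 45, 20, -4, -40] -> [45, 20, 14, -4, -8, -21, -40, -40] -> [45, -21]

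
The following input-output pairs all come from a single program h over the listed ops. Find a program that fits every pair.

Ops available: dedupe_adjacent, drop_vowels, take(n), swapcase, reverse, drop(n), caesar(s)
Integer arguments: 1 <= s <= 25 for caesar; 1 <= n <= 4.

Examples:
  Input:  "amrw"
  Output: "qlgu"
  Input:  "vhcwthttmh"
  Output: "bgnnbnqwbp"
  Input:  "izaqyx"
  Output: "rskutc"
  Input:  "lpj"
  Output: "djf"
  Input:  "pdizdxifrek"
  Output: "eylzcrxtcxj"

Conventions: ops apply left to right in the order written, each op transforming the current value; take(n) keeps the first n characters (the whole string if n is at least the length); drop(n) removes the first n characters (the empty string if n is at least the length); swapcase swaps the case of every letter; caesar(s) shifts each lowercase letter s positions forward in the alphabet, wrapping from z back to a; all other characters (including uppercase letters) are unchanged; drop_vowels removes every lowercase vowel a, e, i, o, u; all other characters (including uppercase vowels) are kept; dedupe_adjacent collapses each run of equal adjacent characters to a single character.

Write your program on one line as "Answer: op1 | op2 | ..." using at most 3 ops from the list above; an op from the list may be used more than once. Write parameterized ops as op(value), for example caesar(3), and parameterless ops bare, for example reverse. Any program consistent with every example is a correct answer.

caesar(20) | reverse

Check, running the answer program on each example:
  "amrw" -> "uglq" -> "qlgu"
  "vhcwthttmh" -> "pbwqnbnngb" -> "bgnnbnqwbp"
  "izaqyx" -> "ctuksr" -> "rskutc"
  "lpj" -> "fjd" -> "djf"
  "pdizdxifrek" -> "jxctxrczlye" -> "eylzcrxtcxj"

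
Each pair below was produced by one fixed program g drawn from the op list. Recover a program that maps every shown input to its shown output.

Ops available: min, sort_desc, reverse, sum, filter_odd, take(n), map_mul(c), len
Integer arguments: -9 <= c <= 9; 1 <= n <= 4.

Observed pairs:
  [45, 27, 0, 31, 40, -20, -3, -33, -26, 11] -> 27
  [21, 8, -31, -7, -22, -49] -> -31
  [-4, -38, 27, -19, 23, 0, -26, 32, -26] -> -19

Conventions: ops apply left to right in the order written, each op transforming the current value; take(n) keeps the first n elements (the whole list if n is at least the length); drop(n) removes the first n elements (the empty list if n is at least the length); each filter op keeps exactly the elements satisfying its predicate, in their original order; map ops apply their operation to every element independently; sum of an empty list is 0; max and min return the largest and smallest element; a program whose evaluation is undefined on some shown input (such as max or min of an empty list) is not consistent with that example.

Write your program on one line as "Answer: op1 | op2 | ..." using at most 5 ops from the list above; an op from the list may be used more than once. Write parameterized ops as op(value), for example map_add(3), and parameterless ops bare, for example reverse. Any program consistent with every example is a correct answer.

sort_desc | filter_odd | take(3) | reverse | min

Check, running the answer program on each example:
  [45, 27, 0, 31, 40, -20, -3, -33, -26, 11] -> [45, 40, 31, 27, 11, 0, -3, -20, -26, -33] -> [45, 31, 27, 11, -3, -33] -> [45, 31, 27] -> [27, 31, 45] -> 27
  [21, 8, -31, -7, -22, -49] -> [21, 8, -7, -22, -31, -49] -> [21, -7, -31, -49] -> [21, -7, -31] -> [-31, -7, 21] -> -31
  [-4, -38, 27, -19, 23, 0, -26, 32, -26] -> [32, 27, 23, 0, -4, -19, -26, -26, -38] -> [27, 23, -19] -> [27, 23, -19] -> [-19, 23, 27] -> -19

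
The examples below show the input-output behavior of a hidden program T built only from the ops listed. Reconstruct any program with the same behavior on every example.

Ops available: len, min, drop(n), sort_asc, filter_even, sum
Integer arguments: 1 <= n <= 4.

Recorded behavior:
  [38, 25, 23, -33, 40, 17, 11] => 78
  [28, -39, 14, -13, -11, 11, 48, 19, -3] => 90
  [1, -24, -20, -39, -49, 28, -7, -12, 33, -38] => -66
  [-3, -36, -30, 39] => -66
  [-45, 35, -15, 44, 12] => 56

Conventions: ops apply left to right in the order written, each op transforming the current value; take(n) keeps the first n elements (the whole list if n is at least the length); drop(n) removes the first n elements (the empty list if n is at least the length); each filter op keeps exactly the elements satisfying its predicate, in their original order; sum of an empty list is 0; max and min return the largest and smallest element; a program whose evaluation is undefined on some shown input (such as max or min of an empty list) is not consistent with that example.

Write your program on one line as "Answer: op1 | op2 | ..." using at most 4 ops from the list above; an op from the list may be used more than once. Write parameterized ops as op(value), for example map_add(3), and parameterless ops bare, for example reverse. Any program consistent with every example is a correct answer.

filter_even | sort_asc | sum

Check, running the answer program on each example:
  [38, 25, 23, -33, 40, 17, 11] -> [38, 40] -> [38, 40] -> 78
  [28, -39, 14, -13, -11, 11, 48, 19, -3] -> [28, 14, 48] -> [14, 28, 48] -> 90
  [1, -24, -20, -39, -49, 28, -7, -12, 33, -38] -> [-24, -20, 28, -12, -38] -> [-38, -24, -20, -12, 28] -> -66
  [-3, -36, -30, 39] -> [-36, -30] -> [-36, -30] -> -66
  [-45, 35, -15, 44, 12] -> [44, 12] -> [12, 44] -> 56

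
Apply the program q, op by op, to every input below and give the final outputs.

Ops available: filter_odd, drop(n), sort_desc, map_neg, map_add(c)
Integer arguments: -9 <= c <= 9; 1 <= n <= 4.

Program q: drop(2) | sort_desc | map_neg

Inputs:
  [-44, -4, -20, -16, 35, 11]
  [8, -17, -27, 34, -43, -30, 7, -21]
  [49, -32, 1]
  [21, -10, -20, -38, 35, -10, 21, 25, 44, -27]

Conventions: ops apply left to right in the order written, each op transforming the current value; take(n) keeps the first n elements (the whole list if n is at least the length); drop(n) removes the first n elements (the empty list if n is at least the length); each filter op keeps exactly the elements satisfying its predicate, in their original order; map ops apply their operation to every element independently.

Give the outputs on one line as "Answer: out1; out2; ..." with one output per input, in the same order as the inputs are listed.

Execution, op by op:
  [-44, -4, -20, -16, 35, 11] -> [-20, -16, 35, 11] -> [35, 11, -16, -20] -> [-35, -11, 16, 20]
  [8, -17, -27, 34, -43, -30, 7, -21] -> [-27, 34, -43, -30, 7, -21] -> [34, 7, -21, -27, -30, -43] -> [-34, -7, 21, 27, 30, 43]
  [49, -32, 1] -> [1] -> [1] -> [-1]
  [21, -10, -20, -38, 35, -10, 21, 25, 44, -27] -> [-20, -38, 35, -10, 21, 25, 44, -27] -> [44, 35, 25, 21, -10, -20, -27, -38] -> [-44, -35, -25, -21, 10, 20, 27, 38]

[-35, -11, 16, 20]; [-34, -7, 21, 27, 30, 43]; [-1]; [-44, -35, -25, -21, 10, 20, 27, 38]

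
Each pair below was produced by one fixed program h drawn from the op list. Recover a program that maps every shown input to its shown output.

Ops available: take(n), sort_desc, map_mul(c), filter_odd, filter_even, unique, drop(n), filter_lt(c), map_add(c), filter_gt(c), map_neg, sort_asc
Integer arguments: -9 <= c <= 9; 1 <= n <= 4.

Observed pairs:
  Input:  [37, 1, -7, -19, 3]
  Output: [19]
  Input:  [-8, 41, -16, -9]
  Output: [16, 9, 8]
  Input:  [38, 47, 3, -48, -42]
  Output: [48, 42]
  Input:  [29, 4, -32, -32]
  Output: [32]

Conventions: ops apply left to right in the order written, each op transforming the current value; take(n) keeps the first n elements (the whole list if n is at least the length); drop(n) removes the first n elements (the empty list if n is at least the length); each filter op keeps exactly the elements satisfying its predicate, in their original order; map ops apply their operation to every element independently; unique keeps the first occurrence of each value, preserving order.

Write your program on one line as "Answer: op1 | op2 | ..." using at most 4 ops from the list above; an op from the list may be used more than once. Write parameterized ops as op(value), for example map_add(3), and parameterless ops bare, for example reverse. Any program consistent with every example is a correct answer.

map_neg | unique | filter_gt(7) | sort_desc

Check, running the answer program on each example:
  [37, 1, -7, -19, 3] -> [-37, -1, 7, 19, -3] -> [-37, -1, 7, 19, -3] -> [19] -> [19]
  [-8, 41, -16, -9] -> [8, -41, 16, 9] -> [8, -41, 16, 9] -> [8, 16, 9] -> [16, 9, 8]
  [38, 47, 3, -48, -42] -> [-38, -47, -3, 48, 42] -> [-38, -47, -3, 48, 42] -> [48, 42] -> [48, 42]
  [29, 4, -32, -32] -> [-29, -4, 32, 32] -> [-29, -4, 32] -> [32] -> [32]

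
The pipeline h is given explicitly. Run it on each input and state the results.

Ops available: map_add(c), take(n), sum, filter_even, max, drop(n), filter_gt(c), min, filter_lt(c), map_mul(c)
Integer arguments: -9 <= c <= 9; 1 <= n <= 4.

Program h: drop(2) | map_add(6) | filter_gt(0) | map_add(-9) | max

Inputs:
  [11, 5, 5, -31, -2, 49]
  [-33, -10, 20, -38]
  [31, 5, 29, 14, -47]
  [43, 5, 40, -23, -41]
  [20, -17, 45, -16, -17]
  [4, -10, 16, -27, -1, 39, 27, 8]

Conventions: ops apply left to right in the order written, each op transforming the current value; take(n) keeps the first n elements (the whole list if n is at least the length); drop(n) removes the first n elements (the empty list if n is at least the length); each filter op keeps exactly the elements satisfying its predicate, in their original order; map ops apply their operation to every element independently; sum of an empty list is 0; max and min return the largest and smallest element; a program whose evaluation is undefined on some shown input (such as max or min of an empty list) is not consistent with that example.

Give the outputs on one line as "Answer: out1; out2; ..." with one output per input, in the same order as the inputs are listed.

46; 17; 26; 37; 42; 36

Execution, op by op:
  [11, 5, 5, -31, -2, 49] -> [5, -31, -2, 49] -> [11, -25, 4, 55] -> [11, 4, 55] -> [2, -5, 46] -> 46
  [-33, -10, 20, -38] -> [20, -38] -> [26, -32] -> [26] -> [17] -> 17
  [31, 5, 29, 14, -47] -> [29, 14, -47] -> [35, 20, -41] -> [35, 20] -> [26, 11] -> 26
  [43, 5, 40, -23, -41] -> [40, -23, -41] -> [46, -17, -35] -> [46] -> [37] -> 37
  [20, -17, 45, -16, -17] -> [45, -16, -17] -> [51, -10, -11] -> [51] -> [42] -> 42
  [4, -10, 16, -27, -1, 39, 27, 8] -> [16, -27, -1, 39, 27, 8] -> [22, -21, 5, 45, 33, 14] -> [22, 5, 45, 33, 14] -> [13, -4, 36, 24, 5] -> 36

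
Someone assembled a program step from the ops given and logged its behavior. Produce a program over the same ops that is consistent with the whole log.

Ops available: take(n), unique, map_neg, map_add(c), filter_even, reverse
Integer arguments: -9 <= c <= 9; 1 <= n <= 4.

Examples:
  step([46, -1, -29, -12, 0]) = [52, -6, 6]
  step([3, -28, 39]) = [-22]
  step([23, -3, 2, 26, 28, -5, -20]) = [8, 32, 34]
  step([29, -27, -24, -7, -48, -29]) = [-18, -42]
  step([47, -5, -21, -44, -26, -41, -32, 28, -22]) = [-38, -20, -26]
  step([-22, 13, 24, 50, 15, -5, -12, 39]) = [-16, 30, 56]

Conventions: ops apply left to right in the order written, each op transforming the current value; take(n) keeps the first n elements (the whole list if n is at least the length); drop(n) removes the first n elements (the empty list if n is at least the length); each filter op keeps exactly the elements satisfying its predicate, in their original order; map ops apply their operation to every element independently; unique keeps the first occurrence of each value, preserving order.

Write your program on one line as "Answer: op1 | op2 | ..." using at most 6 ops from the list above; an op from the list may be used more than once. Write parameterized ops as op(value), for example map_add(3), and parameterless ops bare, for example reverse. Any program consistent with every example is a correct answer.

filter_even | map_neg | map_add(-6) | take(3) | map_neg

Check, running the answer program on each example:
  [46, -1, -29, -12, 0] -> [46, -12, 0] -> [-46, 12, 0] -> [-52, 6, -6] -> [-52, 6, -6] -> [52, -6, 6]
  [3, -28, 39] -> [-28] -> [28] -> [22] -> [22] -> [-22]
  [23, -3, 2, 26, 28, -5, -20] -> [2, 26, 28, -20] -> [-2, -26, -28, 20] -> [-8, -32, -34, 14] -> [-8, -32, -34] -> [8, 32, 34]
  [29, -27, -24, -7, -48, -29] -> [-24, -48] -> [24, 48] -> [18, 42] -> [18, 42] -> [-18, -42]
  [47, -5, -21, -44, -26, -41, -32, 28, -22] -> [-44, -26, -32, 28, -22] -> [44, 26, 32, -28, 22] -> [38, 20, 26, -34, 16] -> [38, 20, 26] -> [-38, -20, -26]
  [-22, 13, 24, 50, 15, -5, -12, 39] -> [-22, 24, 50, -12] -> [22, -24, -50, 12] -> [16, -30, -56, 6] -> [16, -30, -56] -> [-16, 30, 56]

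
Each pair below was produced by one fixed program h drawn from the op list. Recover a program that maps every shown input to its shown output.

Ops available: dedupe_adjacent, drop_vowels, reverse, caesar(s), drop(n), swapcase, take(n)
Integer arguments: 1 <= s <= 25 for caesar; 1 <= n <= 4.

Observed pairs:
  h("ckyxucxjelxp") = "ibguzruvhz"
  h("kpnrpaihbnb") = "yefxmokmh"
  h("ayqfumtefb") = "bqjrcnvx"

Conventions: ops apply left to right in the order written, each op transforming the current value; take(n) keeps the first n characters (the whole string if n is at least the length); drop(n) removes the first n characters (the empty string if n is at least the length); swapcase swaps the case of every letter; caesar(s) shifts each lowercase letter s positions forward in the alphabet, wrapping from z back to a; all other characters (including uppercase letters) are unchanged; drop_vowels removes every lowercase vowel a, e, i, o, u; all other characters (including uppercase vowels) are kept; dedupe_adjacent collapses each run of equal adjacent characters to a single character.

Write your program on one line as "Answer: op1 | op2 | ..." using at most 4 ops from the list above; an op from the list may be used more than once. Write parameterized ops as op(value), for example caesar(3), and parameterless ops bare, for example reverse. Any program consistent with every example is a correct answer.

reverse | drop(2) | caesar(23)

Check, running the answer program on each example:
  "ckyxucxjelxp" -> "pxlejxcuxykc" -> "lejxcuxykc" -> "ibguzruvhz"
  "kpnrpaihbnb" -> "bnbhiaprnpk" -> "bhiaprnpk" -> "yefxmokmh"
  "ayqfumtefb" -> "bfetmufqya" -> "etmufqya" -> "bqjrcnvx"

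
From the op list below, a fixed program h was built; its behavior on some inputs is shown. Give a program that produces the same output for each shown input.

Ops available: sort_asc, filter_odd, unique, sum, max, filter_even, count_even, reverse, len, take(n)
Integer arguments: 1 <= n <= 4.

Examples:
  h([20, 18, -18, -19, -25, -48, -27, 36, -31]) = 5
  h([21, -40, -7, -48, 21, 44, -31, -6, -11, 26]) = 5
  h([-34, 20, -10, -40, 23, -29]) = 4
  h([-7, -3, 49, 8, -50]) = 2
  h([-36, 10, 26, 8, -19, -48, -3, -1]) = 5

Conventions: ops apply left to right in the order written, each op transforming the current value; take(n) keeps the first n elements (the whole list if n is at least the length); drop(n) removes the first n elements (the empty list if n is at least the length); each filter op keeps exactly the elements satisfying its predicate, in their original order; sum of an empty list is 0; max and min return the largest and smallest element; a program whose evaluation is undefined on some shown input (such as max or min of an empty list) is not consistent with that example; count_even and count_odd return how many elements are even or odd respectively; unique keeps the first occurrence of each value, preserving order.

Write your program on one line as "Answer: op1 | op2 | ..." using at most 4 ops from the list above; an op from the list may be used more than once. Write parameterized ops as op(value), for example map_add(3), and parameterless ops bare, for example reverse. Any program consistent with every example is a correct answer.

filter_even | reverse | len

Check, running the answer program on each example:
  [20, 18, -18, -19, -25, -48, -27, 36, -31] -> [20, 18, -18, -48, 36] -> [36, -48, -18, 18, 20] -> 5
  [21, -40, -7, -48, 21, 44, -31, -6, -11, 26] -> [-40, -48, 44, -6, 26] -> [26, -6, 44, -48, -40] -> 5
  [-34, 20, -10, -40, 23, -29] -> [-34, 20, -10, -40] -> [-40, -10, 20, -34] -> 4
  [-7, -3, 49, 8, -50] -> [8, -50] -> [-50, 8] -> 2
  [-36, 10, 26, 8, -19, -48, -3, -1] -> [-36, 10, 26, 8, -48] -> [-48, 8, 26, 10, -36] -> 5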